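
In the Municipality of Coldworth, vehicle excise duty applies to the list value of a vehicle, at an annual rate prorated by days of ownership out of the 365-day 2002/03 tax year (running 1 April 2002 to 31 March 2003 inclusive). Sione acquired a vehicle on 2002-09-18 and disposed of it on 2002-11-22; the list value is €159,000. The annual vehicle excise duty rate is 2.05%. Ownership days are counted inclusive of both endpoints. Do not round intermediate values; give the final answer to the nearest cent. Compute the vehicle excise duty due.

Days held (2002-09-18 to 2002-11-22): 66 out of 365
Tax = €159,000 × 2.05% × 66/365 = €589.3890

€589.39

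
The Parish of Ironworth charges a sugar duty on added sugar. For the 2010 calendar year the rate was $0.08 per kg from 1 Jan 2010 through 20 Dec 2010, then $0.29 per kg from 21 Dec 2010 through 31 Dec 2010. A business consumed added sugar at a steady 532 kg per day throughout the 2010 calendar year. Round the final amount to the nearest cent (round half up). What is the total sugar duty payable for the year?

1 Jan – 20 Dec 2010: 354 days × 532 kg/day = 188,328 kg at $0.08/kg → $15,066.24
21 Dec – 31 Dec 2010: 11 days × 532 kg/day = 5,852 kg at $0.29/kg → $1,697.08

$16,763.32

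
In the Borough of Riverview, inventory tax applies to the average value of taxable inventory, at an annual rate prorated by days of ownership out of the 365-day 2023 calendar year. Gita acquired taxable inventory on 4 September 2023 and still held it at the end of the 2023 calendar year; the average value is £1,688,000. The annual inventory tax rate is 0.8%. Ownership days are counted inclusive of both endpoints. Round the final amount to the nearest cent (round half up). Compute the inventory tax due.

£4,402.67

Days held (4 September – 31 December 2023): 119 out of 365
Tax = £1,688,000 × 0.8% × 119/365 = £4,402.6740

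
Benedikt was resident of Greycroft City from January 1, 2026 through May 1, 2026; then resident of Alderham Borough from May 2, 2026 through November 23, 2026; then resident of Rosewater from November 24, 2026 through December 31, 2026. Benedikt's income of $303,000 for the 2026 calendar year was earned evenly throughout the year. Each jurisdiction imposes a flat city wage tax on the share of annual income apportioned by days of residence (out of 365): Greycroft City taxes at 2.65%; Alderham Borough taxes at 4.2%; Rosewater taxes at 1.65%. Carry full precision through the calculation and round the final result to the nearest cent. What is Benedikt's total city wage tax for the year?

$10,364.68

Greycroft City, January 1 – May 1, 2026: 121 days → $303,000 × 2.65% × 121/365 = $2,661.8342
Alderham Borough, May 2 – November 23, 2026: 206 days → $303,000 × 4.2% × 206/365 = $7,182.3452
Rosewater, November 24 – December 31, 2026: 38 days → $303,000 × 1.65% × 38/365 = $520.4959
Total = $10,364.6753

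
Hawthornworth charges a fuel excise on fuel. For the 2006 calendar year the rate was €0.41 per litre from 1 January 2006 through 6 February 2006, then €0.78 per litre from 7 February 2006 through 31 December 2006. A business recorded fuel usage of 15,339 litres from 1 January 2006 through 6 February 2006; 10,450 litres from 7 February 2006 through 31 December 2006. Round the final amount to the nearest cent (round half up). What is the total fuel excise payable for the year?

1 January – 6 February 2006: 15,339 litres at €0.41/litre → €6288.99
7 February – 31 December 2006: 10,450 litres at €0.78/litre → €8151.00

€14439.99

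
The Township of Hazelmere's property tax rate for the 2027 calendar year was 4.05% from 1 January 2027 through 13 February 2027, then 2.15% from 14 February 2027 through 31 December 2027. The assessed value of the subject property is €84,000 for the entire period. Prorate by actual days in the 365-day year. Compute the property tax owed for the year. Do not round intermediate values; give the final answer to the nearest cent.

1 January – 13 February 2027: 44 days at 4.05% → €84,000 × 4.05% × 44/365 = €410.1041
14 February – 31 December 2027: 321 days at 2.15% → €84,000 × 2.15% × 321/365 = €1,588.2904
Total = €1,998.3945

€1,998.39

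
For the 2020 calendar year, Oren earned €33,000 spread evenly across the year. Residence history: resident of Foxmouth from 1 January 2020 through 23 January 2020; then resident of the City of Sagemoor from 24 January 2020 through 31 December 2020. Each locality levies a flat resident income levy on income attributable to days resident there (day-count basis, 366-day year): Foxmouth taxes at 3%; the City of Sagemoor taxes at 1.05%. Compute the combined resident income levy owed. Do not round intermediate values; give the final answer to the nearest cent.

€386.94

Foxmouth, 1 January – 23 January 2020: 23 days → €33,000 × 3% × 23/366 = €62.2131
The City of Sagemoor, 24 January – 31 December 2020: 343 days → €33,000 × 1.05% × 343/366 = €324.7254
Total = €386.9385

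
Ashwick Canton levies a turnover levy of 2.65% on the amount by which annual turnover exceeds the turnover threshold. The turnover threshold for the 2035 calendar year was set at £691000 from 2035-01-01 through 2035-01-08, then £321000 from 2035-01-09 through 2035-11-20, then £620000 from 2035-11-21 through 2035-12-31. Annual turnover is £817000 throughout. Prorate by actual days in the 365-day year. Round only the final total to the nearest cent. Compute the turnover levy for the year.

£12039.06

2035-01-01 to 2035-01-08: 8 days, exemption £691000 → (£817000 − £691000) × 2.65% × 8/365 = £73.1836
2035-01-09 to 2035-11-20: 316 days, exemption £321000 → (£817000 − £321000) × 2.65% × 316/365 = £11379.4630
2035-11-21 to 2035-12-31: 41 days, exemption £620000 → (£817000 − £620000) × 2.65% × 41/365 = £586.4123
Total = £12039.0589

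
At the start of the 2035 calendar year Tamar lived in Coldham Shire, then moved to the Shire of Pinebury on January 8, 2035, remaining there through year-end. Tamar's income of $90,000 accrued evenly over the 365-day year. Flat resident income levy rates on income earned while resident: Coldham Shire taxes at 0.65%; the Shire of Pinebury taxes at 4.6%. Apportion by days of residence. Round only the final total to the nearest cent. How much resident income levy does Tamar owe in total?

$4,071.82

Coldham Shire, January 1 – January 7, 2035: 7 days → $90,000 × 0.65% × 7/365 = $11.2192
The Shire of Pinebury, January 8 – December 31, 2035: 358 days → $90,000 × 4.6% × 358/365 = $4,060.6027
Total = $4,071.8219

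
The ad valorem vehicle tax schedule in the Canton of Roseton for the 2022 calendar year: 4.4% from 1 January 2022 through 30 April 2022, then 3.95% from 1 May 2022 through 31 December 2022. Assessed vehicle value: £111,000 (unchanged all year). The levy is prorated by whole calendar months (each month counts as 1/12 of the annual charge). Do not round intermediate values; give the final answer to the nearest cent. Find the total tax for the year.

1 January – 30 April 2022: 4 months at 4.4% → £111,000 × 4.4% × 4/12 = £1,628.0000
1 May – 31 December 2022: 8 months at 3.95% → £111,000 × 3.95% × 8/12 = £2,923.0000
Total = £4,551.0000

£4,551.00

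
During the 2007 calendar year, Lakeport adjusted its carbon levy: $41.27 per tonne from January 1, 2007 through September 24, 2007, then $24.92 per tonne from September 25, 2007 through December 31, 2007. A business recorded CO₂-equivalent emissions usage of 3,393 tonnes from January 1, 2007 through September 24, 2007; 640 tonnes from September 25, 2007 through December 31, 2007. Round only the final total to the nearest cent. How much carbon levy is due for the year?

January 1 – September 24, 2007: 3,393 tonnes at $41.27/tonne → $140,029.11
September 25 – December 31, 2007: 640 tonnes at $24.92/tonne → $15,948.80

$155,977.91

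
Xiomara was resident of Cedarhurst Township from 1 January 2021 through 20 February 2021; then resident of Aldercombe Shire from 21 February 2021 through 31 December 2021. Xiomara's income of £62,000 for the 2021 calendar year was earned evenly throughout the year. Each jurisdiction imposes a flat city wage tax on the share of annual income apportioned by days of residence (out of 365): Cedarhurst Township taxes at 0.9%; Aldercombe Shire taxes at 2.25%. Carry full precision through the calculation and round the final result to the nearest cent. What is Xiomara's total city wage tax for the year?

£1,278.05

Cedarhurst Township, 1 January – 20 February 2021: 51 days → £62,000 × 0.9% × 51/365 = £77.9671
Aldercombe Shire, 21 February – 31 December 2021: 314 days → £62,000 × 2.25% × 314/365 = £1,200.0822
Total = £1,278.0493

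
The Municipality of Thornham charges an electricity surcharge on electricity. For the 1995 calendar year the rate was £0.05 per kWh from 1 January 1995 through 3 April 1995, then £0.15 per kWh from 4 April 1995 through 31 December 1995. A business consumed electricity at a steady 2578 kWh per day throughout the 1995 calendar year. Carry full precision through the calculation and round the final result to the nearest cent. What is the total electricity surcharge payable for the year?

£117,170.10

1 January – 3 April 1995: 93 days × 2578 kWh/day = 239,754 kWh at £0.05/kWh → £11,987.70
4 April – 31 December 1995: 272 days × 2578 kWh/day = 701,216 kWh at £0.15/kWh → £105,182.40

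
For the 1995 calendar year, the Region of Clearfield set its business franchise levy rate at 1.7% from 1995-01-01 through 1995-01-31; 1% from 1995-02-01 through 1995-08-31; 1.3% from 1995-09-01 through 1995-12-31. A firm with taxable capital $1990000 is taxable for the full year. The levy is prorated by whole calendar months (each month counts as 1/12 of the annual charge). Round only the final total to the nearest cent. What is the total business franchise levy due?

$23050.83

1995-01-01 to 1995-01-31: 1 month at 1.7% → $1990000 × 1.7% × 1/12 = $2819.1667
1995-02-01 to 1995-08-31: 7 months at 1% → $1990000 × 1% × 7/12 = $11608.3333
1995-09-01 to 1995-12-31: 4 months at 1.3% → $1990000 × 1.3% × 4/12 = $8623.3333
Total = $23050.8333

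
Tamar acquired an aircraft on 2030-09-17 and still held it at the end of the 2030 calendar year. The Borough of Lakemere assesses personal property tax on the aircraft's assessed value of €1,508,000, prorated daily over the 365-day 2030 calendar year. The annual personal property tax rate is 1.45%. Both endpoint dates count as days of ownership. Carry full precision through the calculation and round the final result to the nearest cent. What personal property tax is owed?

Days held (2030-09-17 to 2030-12-31): 106 out of 365
Tax = €1,508,000 × 1.45% × 106/365 = €6,350.1260

€6,350.13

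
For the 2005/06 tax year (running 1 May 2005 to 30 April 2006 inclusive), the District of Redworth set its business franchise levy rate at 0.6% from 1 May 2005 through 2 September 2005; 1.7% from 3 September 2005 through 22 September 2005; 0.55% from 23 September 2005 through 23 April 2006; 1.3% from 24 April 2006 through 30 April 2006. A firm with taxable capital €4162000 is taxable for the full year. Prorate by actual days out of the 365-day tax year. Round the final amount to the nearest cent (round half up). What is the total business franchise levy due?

1 May – 2 September 2005: 125 days at 0.6% → €4162000 × 0.6% × 125/365 = €8552.0548
3 September – 22 September 2005: 20 days at 1.7% → €4162000 × 1.7% × 20/365 = €3876.9315
23 September 2005 – 23 April 2006: 213 days at 0.55% → €4162000 × 0.55% × 213/365 = €13358.3096
24 April – 30 April 2006: 7 days at 1.3% → €4162000 × 1.3% × 7/365 = €1037.6493
Total = €26824.9452

€26824.95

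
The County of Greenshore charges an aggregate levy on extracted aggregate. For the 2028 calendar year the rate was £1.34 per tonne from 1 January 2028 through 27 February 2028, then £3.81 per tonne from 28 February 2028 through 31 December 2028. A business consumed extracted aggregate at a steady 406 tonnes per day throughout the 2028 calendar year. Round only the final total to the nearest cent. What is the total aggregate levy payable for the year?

1 January – 27 February 2028: 58 days × 406 tonnes/day = 23,548 tonnes at £1.34/tonne → £31,554.32
28 February – 31 December 2028: 308 days × 406 tonnes/day = 125,048 tonnes at £3.81/tonne → £476,432.88

£507,987.20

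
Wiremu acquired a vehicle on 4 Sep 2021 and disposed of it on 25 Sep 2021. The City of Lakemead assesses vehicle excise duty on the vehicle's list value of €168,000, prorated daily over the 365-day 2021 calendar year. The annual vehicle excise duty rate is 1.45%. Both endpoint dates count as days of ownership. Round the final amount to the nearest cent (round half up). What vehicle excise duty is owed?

€146.83

Days held (4 Sep – 25 Sep 2021): 22 out of 365
Tax = €168,000 × 1.45% × 22/365 = €146.8274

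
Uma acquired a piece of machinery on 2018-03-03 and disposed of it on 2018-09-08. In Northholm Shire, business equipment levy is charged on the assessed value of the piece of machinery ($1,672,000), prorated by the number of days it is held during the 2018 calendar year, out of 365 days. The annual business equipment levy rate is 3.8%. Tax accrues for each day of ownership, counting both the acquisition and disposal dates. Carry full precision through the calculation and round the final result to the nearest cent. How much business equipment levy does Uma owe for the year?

$33,073.53

Days held (2018-03-03 to 2018-09-08): 190 out of 365
Tax = $1,672,000 × 3.8% × 190/365 = $33,073.5342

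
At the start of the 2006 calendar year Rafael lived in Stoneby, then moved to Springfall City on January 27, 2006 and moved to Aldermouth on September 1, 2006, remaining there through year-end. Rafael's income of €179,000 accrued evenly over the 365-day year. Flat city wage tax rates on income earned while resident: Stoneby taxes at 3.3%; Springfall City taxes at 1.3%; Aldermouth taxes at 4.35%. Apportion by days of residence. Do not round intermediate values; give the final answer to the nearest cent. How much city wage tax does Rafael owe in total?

€4,406.83

Stoneby, January 1 – January 26, 2006: 26 days → €179,000 × 3.3% × 26/365 = €420.7726
Springfall City, January 27 – August 31, 2006: 217 days → €179,000 × 1.3% × 217/365 = €1,383.4493
Aldermouth, September 1 – December 31, 2006: 122 days → €179,000 × 4.35% × 122/365 = €2,602.6110
Total = €4,406.8329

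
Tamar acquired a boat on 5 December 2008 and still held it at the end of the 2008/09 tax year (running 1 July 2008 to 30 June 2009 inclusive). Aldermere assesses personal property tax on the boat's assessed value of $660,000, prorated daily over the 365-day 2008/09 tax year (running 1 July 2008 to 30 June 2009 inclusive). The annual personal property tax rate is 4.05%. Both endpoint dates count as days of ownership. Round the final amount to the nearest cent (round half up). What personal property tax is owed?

$15,232.44

Days held (5 December 2008 – 30 June 2009): 208 out of 365
Tax = $660,000 × 4.05% × 208/365 = $15,232.4384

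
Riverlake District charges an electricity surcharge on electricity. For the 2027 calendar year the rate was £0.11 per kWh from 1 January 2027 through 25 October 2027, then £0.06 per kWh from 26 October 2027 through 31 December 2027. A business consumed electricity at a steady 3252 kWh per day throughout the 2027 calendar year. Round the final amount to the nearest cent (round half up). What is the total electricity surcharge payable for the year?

£119,673.60

1 January – 25 October 2027: 298 days × 3252 kWh/day = 969,096 kWh at £0.11/kWh → £106,600.56
26 October – 31 December 2027: 67 days × 3252 kWh/day = 217,884 kWh at £0.06/kWh → £13,073.04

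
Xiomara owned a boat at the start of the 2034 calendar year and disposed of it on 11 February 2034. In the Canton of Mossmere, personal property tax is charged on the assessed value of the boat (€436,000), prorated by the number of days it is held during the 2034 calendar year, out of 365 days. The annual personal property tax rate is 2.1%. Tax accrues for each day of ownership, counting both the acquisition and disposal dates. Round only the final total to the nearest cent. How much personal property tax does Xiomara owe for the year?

€1,053.57

Days held (1 January – 11 February 2034): 42 out of 365
Tax = €436,000 × 2.1% × 42/365 = €1,053.5671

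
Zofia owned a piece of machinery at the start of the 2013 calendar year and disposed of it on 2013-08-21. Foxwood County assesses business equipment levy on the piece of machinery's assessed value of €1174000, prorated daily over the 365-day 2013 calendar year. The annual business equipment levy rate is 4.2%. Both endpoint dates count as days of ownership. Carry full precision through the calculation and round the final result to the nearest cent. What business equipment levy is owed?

Days held (2013-01-01 to 2013-08-21): 233 out of 365
Tax = €1174000 × 4.2% × 233/365 = €31476.0658

€31476.07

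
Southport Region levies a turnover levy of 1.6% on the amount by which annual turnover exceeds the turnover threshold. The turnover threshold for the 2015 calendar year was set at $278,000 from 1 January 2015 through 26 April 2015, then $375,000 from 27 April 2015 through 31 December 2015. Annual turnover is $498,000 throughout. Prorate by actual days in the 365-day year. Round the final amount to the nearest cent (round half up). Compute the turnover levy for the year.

1 January – 26 April 2015: 116 days, exemption $278,000 → ($498,000 − $278,000) × 1.6% × 116/365 = $1,118.6849
27 April – 31 December 2015: 249 days, exemption $375,000 → ($498,000 − $375,000) × 1.6% × 249/365 = $1,342.5534
Total = $2,461.2384

$2,461.24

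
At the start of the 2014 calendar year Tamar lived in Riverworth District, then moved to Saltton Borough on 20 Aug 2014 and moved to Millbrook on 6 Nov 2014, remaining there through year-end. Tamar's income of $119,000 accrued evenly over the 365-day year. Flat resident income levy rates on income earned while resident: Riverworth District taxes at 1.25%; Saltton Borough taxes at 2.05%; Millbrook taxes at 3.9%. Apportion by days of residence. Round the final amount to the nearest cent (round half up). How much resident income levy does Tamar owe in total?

$2,174.77

Riverworth District, 1 Jan – 19 Aug 2014: 231 days → $119,000 × 1.25% × 231/365 = $941.4041
Saltton Borough, 20 Aug – 5 Nov 2014: 78 days → $119,000 × 2.05% × 78/365 = $521.3178
Millbrook, 6 Nov – 31 Dec 2014: 56 days → $119,000 × 3.9% × 56/365 = $712.0438
Total = $2,174.7658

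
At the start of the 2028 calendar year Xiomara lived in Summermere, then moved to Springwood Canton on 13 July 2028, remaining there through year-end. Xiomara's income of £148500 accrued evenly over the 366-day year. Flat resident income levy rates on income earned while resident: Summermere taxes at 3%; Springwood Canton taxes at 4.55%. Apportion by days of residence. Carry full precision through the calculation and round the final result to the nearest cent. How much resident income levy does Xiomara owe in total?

Summermere, 1 January – 12 July 2028: 194 days → £148500 × 3% × 194/366 = £2361.3934
Springwood Canton, 13 July – 31 December 2028: 172 days → £148500 × 4.55% × 172/366 = £3175.3033
Total = £5536.6967

£5536.70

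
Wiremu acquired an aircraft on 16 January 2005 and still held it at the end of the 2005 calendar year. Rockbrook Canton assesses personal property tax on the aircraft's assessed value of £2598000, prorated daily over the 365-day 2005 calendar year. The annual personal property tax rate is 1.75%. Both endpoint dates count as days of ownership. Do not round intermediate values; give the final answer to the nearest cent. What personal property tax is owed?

£43596.58

Days held (16 January – 31 December 2005): 350 out of 365
Tax = £2598000 × 1.75% × 350/365 = £43596.5753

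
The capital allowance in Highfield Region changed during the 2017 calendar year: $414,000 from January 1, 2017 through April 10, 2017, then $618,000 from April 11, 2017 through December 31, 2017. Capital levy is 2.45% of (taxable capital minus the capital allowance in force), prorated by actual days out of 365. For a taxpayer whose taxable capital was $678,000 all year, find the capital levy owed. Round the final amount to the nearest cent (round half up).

January 1 – April 10, 2017: 100 days, exemption $414,000 → ($678,000 − $414,000) × 2.45% × 100/365 = $1,772.0548
April 11 – December 31, 2017: 265 days, exemption $618,000 → ($678,000 − $618,000) × 2.45% × 265/365 = $1,067.2603
Total = $2,839.3151

$2,839.32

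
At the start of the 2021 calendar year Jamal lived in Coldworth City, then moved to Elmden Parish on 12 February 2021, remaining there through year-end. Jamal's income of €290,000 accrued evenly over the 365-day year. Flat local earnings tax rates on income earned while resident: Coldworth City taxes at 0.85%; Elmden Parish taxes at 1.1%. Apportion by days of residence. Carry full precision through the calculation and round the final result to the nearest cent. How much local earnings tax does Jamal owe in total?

€3,106.58

Coldworth City, 1 January – 11 February 2021: 42 days → €290,000 × 0.85% × 42/365 = €283.6438
Elmden Parish, 12 February – 31 December 2021: 323 days → €290,000 × 1.1% × 323/365 = €2,822.9315
Total = €3,106.5753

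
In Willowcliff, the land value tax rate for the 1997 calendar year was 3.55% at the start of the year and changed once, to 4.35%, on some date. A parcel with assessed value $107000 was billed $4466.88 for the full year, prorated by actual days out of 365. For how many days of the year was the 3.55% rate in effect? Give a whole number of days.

80 days

Let d = days at the first rate; then 365 − d days at the second rate.
$107000 × [3.55%·d + 4.35%·(365−d)] / 365 = $4466.88
Solving gives d = 80, so the new rate took effect on 22 Mar 1997.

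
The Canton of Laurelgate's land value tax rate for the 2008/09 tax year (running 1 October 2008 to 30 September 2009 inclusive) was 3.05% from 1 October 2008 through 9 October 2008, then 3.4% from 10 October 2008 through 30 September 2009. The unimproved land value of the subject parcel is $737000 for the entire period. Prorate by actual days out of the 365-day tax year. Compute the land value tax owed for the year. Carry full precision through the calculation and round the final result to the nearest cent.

1 October – 9 October 2008: 9 days at 3.05% → $737000 × 3.05% × 9/365 = $554.2644
10 October 2008 – 30 September 2009: 356 days at 3.4% → $737000 × 3.4% × 356/365 = $24440.1315
Total = $24994.3959

$24994.40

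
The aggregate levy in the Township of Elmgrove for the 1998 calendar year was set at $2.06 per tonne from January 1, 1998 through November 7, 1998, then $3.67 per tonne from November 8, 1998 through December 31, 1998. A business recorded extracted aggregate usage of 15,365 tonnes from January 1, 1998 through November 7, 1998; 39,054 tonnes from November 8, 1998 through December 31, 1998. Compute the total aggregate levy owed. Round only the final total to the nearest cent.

$174,980.08

January 1 – November 7, 1998: 15,365 tonnes at $2.06/tonne → $31,651.90
November 8 – December 31, 1998: 39,054 tonnes at $3.67/tonne → $143,328.18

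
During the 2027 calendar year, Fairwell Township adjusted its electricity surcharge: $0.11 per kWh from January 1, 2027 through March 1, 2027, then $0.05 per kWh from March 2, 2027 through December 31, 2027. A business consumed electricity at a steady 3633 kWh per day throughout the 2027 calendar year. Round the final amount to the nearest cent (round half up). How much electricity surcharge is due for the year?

January 1 – March 1, 2027: 60 days × 3633 kWh/day = 217,980 kWh at $0.11/kWh → $23,977.80
March 2 – December 31, 2027: 305 days × 3633 kWh/day = 1,108,065 kWh at $0.05/kWh → $55,403.25

$79,381.05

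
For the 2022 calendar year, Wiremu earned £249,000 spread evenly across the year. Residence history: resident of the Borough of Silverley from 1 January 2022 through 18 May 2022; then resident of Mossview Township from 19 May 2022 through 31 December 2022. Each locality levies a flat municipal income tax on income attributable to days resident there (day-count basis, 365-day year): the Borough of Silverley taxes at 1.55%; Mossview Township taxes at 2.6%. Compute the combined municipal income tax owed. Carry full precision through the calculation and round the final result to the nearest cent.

£5,485.50

The Borough of Silverley, 1 January – 18 May 2022: 138 days → £249,000 × 1.55% × 138/365 = £1,459.2082
Mossview Township, 19 May – 31 December 2022: 227 days → £249,000 × 2.6% × 227/365 = £4,026.2959
Total = £5,485.5041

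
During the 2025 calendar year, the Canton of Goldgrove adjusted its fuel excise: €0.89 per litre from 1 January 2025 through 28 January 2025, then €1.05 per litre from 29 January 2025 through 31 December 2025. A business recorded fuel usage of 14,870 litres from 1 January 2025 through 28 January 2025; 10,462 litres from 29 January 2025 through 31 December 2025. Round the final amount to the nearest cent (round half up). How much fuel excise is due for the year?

€24219.40

1 January – 28 January 2025: 14,870 litres at €0.89/litre → €13234.30
29 January – 31 December 2025: 10,462 litres at €1.05/litre → €10985.10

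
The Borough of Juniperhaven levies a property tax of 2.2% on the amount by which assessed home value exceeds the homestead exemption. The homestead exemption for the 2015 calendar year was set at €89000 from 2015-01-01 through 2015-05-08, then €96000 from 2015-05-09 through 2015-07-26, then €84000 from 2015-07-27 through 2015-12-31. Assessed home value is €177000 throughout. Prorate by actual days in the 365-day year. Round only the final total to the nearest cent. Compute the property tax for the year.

2015-01-01 to 2015-05-08: 128 days, exemption €89000 → (€177000 − €89000) × 2.2% × 128/365 = €678.9260
2015-05-09 to 2015-07-26: 79 days, exemption €96000 → (€177000 − €96000) × 2.2% × 79/365 = €385.6932
2015-07-27 to 2015-12-31: 158 days, exemption €84000 → (€177000 − €84000) × 2.2% × 158/365 = €885.6658
Total = €1950.2849

€1950.28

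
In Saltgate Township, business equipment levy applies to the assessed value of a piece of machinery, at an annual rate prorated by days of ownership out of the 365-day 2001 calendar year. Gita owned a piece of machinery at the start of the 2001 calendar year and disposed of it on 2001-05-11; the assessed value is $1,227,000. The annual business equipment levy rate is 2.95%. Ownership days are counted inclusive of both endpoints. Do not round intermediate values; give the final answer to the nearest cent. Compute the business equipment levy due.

Days held (2001-01-01 to 2001-05-11): 131 out of 365
Tax = $1,227,000 × 2.95% × 131/365 = $12,991.0726

$12,991.07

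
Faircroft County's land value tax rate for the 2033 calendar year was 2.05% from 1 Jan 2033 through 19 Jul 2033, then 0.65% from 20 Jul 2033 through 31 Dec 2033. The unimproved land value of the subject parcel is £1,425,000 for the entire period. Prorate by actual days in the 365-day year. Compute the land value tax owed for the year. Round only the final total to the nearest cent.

1 Jan – 19 Jul 2033: 200 days at 2.05% → £1,425,000 × 2.05% × 200/365 = £16,006.8493
20 Jul – 31 Dec 2033: 165 days at 0.65% → £1,425,000 × 0.65% × 165/365 = £4,187.1575
Total = £20,194.0068

£20,194.01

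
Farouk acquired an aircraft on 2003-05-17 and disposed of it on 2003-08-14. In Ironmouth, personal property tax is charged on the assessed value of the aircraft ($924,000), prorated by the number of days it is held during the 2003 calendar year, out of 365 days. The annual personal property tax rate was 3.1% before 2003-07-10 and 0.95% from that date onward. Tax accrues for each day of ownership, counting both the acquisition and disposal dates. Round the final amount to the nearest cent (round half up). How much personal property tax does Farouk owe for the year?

$5,103.52

2003-05-17 to 2003-07-09: 54 days at 3.1% → $924,000 × 3.1% × 54/365 = $4,237.7425
2003-07-10 to 2003-08-14: 36 days at 0.95% → $924,000 × 0.95% × 36/365 = $865.7753
Total = $5,103.5178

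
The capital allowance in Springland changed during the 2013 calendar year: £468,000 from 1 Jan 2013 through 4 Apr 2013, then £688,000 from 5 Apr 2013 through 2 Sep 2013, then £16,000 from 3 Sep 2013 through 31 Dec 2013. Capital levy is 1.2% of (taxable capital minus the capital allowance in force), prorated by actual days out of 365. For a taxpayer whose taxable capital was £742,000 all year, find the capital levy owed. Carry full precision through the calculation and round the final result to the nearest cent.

£3,979.07

1 Jan – 4 Apr 2013: 94 days, exemption £468,000 → (£742,000 − £468,000) × 1.2% × 94/365 = £846.7726
5 Apr – 2 Sep 2013: 151 days, exemption £688,000 → (£742,000 − £688,000) × 1.2% × 151/365 = £268.0767
3 Sep – 31 Dec 2013: 120 days, exemption £16,000 → (£742,000 − £16,000) × 1.2% × 120/365 = £2,864.2192
Total = £3,979.0685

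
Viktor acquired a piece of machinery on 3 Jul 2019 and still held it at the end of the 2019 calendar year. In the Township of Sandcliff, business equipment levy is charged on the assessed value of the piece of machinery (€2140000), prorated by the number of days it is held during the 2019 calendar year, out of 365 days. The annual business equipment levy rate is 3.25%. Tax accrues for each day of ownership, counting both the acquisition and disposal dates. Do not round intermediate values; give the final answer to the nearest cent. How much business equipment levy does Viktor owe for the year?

€34679.73

Days held (3 Jul – 31 Dec 2019): 182 out of 365
Tax = €2140000 × 3.25% × 182/365 = €34679.7260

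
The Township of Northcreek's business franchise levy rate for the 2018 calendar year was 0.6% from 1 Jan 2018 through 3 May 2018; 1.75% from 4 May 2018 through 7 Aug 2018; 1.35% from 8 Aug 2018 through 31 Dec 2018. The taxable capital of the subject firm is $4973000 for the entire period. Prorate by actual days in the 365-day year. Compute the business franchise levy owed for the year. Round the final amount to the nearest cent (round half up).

$59798.62

1 Jan – 3 May 2018: 123 days at 0.6% → $4973000 × 0.6% × 123/365 = $10054.9973
4 May – 7 Aug 2018: 96 days at 1.75% → $4973000 × 1.75% × 96/365 = $22889.4247
8 Aug – 31 Dec 2018: 146 days at 1.35% → $4973000 × 1.35% × 146/365 = $26854.2000
Total = $59798.6219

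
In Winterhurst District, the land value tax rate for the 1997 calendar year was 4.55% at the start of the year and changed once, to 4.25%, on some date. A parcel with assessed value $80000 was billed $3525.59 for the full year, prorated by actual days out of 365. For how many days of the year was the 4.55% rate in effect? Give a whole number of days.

Let d = days at the first rate; then 365 − d days at the second rate.
$80000 × [4.55%·d + 4.25%·(365−d)] / 365 = $3525.59
Solving gives d = 191, so the new rate took effect on July 11, 1997.

191 days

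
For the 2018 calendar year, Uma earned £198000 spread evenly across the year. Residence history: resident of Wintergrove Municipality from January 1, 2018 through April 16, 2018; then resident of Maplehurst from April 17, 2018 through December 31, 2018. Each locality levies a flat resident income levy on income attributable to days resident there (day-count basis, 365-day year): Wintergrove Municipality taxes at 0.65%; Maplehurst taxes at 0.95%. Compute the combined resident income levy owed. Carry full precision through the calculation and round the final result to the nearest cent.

Wintergrove Municipality, January 1 – April 16, 2018: 106 days → £198000 × 0.65% × 106/365 = £373.7589
Maplehurst, April 17 – December 31, 2018: 259 days → £198000 × 0.95% × 259/365 = £1334.7370
Total = £1708.4959

£1708.50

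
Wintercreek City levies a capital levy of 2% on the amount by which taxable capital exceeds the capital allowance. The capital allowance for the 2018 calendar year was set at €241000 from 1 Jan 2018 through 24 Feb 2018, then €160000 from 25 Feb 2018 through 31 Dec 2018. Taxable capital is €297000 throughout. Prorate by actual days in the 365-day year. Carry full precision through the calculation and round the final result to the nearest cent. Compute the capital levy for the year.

€2495.89

1 Jan – 24 Feb 2018: 55 days, exemption €241000 → (€297000 − €241000) × 2% × 55/365 = €168.7671
25 Feb – 31 Dec 2018: 310 days, exemption €160000 → (€297000 − €160000) × 2% × 310/365 = €2327.1233
Total = €2495.8904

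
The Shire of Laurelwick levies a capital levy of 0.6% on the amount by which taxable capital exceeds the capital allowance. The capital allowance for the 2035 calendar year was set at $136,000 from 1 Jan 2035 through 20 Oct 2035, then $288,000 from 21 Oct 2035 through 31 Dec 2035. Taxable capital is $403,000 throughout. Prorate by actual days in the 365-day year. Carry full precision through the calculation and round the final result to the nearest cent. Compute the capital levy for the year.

$1,422.10

1 Jan – 20 Oct 2035: 293 days, exemption $136,000 → ($403,000 − $136,000) × 0.6% × 293/365 = $1,285.9890
21 Oct – 31 Dec 2035: 72 days, exemption $288,000 → ($403,000 − $288,000) × 0.6% × 72/365 = $136.1096
Total = $1,422.0986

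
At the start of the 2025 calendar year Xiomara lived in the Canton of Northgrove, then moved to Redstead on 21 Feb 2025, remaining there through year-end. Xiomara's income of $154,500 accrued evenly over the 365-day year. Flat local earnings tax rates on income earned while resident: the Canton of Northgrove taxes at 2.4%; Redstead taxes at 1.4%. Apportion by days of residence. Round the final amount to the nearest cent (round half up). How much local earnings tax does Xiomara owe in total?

$2,378.88

The Canton of Northgrove, 1 Jan – 20 Feb 2025: 51 days → $154,500 × 2.4% × 51/365 = $518.1041
Redstead, 21 Feb – 31 Dec 2025: 314 days → $154,500 × 1.4% × 314/365 = $1,860.7726
Total = $2,378.8767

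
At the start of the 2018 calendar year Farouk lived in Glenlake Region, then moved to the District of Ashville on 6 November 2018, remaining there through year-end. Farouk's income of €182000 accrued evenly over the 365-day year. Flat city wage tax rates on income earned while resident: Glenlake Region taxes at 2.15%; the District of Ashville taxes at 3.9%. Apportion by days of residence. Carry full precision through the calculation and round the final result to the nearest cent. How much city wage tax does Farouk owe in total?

€4401.66

Glenlake Region, 1 January – 5 November 2018: 309 days → €182000 × 2.15% × 309/365 = €3312.6493
The District of Ashville, 6 November – 31 December 2018: 56 days → €182000 × 3.9% × 56/365 = €1089.0082
Total = €4401.6575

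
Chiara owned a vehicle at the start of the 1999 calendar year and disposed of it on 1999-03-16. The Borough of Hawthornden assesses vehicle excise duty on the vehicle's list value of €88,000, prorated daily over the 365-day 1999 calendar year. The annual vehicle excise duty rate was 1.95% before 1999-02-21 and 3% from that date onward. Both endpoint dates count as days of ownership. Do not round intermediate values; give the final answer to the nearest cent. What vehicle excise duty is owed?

1999-01-01 to 1999-02-20: 51 days at 1.95% → €88,000 × 1.95% × 51/365 = €239.7699
1999-02-21 to 1999-03-16: 24 days at 3% → €88,000 × 3% × 24/365 = €173.5890
Total = €413.3589

€413.36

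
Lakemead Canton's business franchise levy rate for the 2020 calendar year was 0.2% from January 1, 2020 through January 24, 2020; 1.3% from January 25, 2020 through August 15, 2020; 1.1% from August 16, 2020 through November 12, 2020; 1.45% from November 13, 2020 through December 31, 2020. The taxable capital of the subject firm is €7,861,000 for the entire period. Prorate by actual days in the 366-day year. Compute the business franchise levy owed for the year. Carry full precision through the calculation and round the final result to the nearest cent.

€94,278.30

January 1 – January 24, 2020: 24 days at 0.2% → €7,861,000 × 0.2% × 24/366 = €1,030.9508
January 25 – August 15, 2020: 204 days at 1.3% → €7,861,000 × 1.3% × 204/366 = €56,960.0328
August 16 – November 12, 2020: 89 days at 1.1% → €7,861,000 × 1.1% × 89/366 = €21,027.1011
November 13 – December 31, 2020: 49 days at 1.45% → €7,861,000 × 1.45% × 49/366 = €15,260.2199
Total = €94,278.3046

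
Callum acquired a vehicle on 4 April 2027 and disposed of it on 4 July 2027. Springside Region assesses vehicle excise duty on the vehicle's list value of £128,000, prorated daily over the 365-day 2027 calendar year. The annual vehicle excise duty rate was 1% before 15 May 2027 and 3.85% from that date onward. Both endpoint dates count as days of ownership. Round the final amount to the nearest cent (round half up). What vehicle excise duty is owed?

£832.35

4 April – 14 May 2027: 41 days at 1% → £128,000 × 1% × 41/365 = £143.7808
15 May – 4 July 2027: 51 days at 3.85% → £128,000 × 3.85% × 51/365 = £688.5699
Total = £832.3507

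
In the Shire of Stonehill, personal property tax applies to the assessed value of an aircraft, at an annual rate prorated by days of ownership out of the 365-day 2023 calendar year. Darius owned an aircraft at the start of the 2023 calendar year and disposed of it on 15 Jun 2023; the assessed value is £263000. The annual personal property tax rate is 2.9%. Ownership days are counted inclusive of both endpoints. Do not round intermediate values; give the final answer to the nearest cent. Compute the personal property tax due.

£3468.72

Days held (1 Jan – 15 Jun 2023): 166 out of 365
Tax = £263000 × 2.9% × 166/365 = £3468.7178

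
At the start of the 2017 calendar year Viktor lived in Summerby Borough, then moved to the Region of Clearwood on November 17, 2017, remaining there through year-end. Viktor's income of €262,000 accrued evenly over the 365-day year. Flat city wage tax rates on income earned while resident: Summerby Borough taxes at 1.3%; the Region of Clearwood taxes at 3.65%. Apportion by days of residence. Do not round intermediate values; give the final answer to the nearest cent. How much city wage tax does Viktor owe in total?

Summerby Borough, January 1 – November 16, 2017: 320 days → €262,000 × 1.3% × 320/365 = €2,986.0822
The Region of Clearwood, November 17 – December 31, 2017: 45 days → €262,000 × 3.65% × 45/365 = €1,179.0000
Total = €4,165.0822

€4,165.08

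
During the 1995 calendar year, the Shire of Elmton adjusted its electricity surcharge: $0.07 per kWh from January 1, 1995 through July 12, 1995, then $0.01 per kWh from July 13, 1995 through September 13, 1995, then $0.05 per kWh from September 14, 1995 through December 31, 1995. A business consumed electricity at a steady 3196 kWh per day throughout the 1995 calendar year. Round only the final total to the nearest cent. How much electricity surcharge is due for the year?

$62,609.64

January 1 – July 12, 1995: 193 days × 3196 kWh/day = 616,828 kWh at $0.07/kWh → $43,177.96
July 13 – September 13, 1995: 63 days × 3196 kWh/day = 201,348 kWh at $0.01/kWh → $2,013.48
September 14 – December 31, 1995: 109 days × 3196 kWh/day = 348,364 kWh at $0.05/kWh → $17,418.20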